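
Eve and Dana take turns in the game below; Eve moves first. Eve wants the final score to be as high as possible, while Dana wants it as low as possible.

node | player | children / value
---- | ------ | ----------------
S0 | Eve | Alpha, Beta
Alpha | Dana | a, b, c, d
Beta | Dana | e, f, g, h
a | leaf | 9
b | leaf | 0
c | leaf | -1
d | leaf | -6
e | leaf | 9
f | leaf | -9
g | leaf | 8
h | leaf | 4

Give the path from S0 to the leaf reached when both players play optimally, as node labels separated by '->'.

S0 -> Alpha -> d

Alpha (Dana): min(9, 0, -1, -6) = -6
Beta (Dana): min(9, -9, 8, 4) = -9
S0 (Eve): max(-6, -9) = -6
At S0, Eve picks Alpha (highest: -6).
At Alpha, Dana picks d (lowest: -6).
Terminal value -6.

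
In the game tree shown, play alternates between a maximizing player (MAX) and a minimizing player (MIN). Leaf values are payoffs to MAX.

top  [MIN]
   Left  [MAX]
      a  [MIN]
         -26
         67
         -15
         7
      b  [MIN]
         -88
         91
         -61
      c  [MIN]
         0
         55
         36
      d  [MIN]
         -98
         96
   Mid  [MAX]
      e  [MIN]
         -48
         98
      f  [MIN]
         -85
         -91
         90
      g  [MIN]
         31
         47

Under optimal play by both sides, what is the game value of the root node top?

a (MIN): min(-26, 67, -15, 7) = -26
b (MIN): min(-88, 91, -61) = -88
c (MIN): min(0, 55, 36) = 0
d (MIN): min(-98, 96) = -98
Left (MAX): max(-26, -88, 0, -98) = 0
e (MIN): min(-48, 98) = -48
f (MIN): min(-85, -91, 90) = -91
g (MIN): min(31, 47) = 31
Mid (MAX): max(-48, -91, 31) = 31
top (MIN): min(0, 31) = 0

0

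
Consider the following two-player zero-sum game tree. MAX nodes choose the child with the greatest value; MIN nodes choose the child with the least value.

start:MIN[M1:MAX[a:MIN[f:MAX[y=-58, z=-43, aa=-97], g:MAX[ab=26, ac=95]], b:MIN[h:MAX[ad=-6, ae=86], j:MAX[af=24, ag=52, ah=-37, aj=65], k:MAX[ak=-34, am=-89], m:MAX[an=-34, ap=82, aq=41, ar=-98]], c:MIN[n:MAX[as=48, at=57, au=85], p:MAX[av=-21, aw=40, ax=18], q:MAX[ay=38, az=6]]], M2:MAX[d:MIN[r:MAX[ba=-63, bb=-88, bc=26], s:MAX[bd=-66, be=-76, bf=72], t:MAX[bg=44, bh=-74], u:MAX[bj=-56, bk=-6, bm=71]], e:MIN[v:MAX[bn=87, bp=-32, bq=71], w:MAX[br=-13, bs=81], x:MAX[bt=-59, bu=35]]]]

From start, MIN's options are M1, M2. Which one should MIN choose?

f (MAX): max(-58, -43, -97) = -43
g (MAX): max(26, 95) = 95
a (MIN): min(-43, 95) = -43
h (MAX): max(-6, 86) = 86
j (MAX): max(24, 52, -37, 65) = 65
k (MAX): max(-34, -89) = -34
m (MAX): max(-34, 82, 41, -98) = 82
b (MIN): min(86, 65, -34, 82) = -34
n (MAX): max(48, 57, 85) = 85
p (MAX): max(-21, 40, 18) = 40
q (MAX): max(38, 6) = 38
c (MIN): min(85, 40, 38) = 38
M1 (MAX): max(-43, -34, 38) = 38
r (MAX): max(-63, -88, 26) = 26
s (MAX): max(-66, -76, 72) = 72
t (MAX): max(44, -74) = 44
u (MAX): max(-56, -6, 71) = 71
d (MIN): min(26, 72, 44, 71) = 26
v (MAX): max(87, -32, 71) = 87
w (MAX): max(-13, 81) = 81
x (MAX): max(-59, 35) = 35
e (MIN): min(87, 81, 35) = 35
M2 (MAX): max(26, 35) = 35
start (MIN): min(38, 35) = 35
MIN at start wants the lowest of {M1=38, M2=35}, so chooses M2.

M2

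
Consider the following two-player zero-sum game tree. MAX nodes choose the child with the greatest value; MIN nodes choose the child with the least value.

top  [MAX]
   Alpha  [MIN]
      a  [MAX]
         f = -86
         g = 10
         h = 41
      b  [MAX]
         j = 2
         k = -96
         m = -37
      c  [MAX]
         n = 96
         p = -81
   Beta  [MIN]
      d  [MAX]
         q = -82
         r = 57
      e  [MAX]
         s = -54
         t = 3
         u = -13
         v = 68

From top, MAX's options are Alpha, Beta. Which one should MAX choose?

a (MAX): max(-86, 10, 41) = 41
b (MAX): max(2, -96, -37) = 2
c (MAX): max(96, -81) = 96
Alpha (MIN): min(41, 2, 96) = 2
d (MAX): max(-82, 57) = 57
e (MAX): max(-54, 3, -13, 68) = 68
Beta (MIN): min(57, 68) = 57
top (MAX): max(2, 57) = 57
MAX at top wants the highest of {Alpha=2, Beta=57}, so chooses Beta.

Beta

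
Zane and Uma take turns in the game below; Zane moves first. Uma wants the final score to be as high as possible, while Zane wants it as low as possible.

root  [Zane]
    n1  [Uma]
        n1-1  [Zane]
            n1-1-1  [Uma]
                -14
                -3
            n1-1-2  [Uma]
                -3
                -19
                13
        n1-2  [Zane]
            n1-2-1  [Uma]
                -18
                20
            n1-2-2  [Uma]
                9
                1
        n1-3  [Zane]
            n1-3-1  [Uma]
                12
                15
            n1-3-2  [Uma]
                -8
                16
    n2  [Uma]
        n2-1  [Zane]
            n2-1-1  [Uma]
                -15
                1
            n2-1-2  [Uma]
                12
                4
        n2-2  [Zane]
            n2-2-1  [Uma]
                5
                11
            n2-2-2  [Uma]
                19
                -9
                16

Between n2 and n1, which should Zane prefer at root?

n2

n2-1-1 (Uma): max(-15, 1) = 1
n2-1-2 (Uma): max(12, 4) = 12
n2-1 (Zane): min(1, 12) = 1
n2-2-1 (Uma): max(5, 11) = 11
n2-2-2 (Uma): max(19, -9, 16) = 19
n2-2 (Zane): min(11, 19) = 11
n2 (Uma): max(1, 11) = 11
n1-1-1 (Uma): max(-14, -3) = -3
n1-1-2 (Uma): max(-3, -19, 13) = 13
n1-1 (Zane): min(-3, 13) = -3
n1-2-1 (Uma): max(-18, 20) = 20
n1-2-2 (Uma): max(9, 1) = 9
n1-2 (Zane): min(20, 9) = 9
n1-3-1 (Uma): max(12, 15) = 15
n1-3-2 (Uma): max(-8, 16) = 16
n1-3 (Zane): min(15, 16) = 15
n1 (Uma): max(-3, 9, 15) = 15
Zane prefers the lower value; n2=11, n1=15. n2 is better since 11 < 15.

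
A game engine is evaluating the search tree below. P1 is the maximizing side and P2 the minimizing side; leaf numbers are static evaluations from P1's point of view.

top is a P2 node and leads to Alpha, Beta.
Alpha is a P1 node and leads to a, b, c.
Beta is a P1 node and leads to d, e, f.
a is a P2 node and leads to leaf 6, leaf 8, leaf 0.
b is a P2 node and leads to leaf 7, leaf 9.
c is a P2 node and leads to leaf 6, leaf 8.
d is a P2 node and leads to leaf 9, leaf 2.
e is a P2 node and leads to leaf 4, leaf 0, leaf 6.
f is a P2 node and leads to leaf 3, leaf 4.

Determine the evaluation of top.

3

a (P2): min(6, 8, 0) = 0
b (P2): min(7, 9) = 7
c (P2): min(6, 8) = 6
Alpha (P1): max(0, 7, 6) = 7
d (P2): min(9, 2) = 2
e (P2): min(4, 0, 6) = 0
f (P2): min(3, 4) = 3
Beta (P1): max(2, 0, 3) = 3
top (P2): min(7, 3) = 3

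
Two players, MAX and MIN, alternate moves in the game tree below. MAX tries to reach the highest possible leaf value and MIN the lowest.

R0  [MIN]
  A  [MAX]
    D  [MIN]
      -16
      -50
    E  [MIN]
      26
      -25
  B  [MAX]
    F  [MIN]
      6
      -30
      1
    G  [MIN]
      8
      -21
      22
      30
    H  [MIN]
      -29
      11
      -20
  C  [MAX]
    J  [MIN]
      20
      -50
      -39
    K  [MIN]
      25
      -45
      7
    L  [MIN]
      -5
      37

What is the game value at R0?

D (MIN): min(-16, -50) = -50
E (MIN): min(26, -25) = -25
A (MAX): max(-50, -25) = -25
F (MIN): min(6, -30, 1) = -30
G (MIN): min(8, -21, 22, 30) = -21
H (MIN): min(-29, 11, -20) = -29
B (MAX): max(-30, -21, -29) = -21
J (MIN): min(20, -50, -39) = -50
K (MIN): min(25, -45, 7) = -45
L (MIN): min(-5, 37) = -5
C (MAX): max(-50, -45, -5) = -5
R0 (MIN): min(-25, -21, -5) = -25

-25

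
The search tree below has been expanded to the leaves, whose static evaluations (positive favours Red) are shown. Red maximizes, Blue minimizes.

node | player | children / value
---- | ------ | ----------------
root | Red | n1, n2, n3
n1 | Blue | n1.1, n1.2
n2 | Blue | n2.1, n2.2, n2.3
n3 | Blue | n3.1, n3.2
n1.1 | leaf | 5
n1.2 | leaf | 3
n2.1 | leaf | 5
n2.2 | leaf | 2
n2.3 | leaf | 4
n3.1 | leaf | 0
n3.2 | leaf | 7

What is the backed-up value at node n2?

n2 (Blue): min(5, 2, 4) = 2

2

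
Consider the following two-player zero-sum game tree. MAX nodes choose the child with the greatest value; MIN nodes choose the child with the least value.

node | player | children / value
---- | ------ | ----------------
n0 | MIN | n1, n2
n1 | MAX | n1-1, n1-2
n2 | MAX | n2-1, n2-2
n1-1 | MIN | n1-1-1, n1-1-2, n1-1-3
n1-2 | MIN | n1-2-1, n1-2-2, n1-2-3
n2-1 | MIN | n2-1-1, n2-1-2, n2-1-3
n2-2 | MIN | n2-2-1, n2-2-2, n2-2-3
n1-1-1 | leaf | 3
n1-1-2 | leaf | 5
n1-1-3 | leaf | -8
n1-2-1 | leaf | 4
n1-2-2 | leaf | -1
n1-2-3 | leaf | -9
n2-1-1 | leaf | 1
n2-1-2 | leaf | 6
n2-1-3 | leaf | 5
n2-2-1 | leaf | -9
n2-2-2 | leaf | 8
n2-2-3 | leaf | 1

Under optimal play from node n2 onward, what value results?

1

n2-1 (MIN): min(1, 6, 5) = 1
n2-2 (MIN): min(-9, 8, 1) = -9
n2 (MAX): max(1, -9) = 1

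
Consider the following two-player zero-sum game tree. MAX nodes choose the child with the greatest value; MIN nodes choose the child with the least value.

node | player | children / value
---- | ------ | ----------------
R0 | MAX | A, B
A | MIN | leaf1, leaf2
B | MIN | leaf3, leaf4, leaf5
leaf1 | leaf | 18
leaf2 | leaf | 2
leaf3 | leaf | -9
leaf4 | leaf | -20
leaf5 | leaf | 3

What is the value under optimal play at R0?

2

A (MIN): min(18, 2) = 2
B (MIN): min(-9, -20, 3) = -20
R0 (MAX): max(2, -20) = 2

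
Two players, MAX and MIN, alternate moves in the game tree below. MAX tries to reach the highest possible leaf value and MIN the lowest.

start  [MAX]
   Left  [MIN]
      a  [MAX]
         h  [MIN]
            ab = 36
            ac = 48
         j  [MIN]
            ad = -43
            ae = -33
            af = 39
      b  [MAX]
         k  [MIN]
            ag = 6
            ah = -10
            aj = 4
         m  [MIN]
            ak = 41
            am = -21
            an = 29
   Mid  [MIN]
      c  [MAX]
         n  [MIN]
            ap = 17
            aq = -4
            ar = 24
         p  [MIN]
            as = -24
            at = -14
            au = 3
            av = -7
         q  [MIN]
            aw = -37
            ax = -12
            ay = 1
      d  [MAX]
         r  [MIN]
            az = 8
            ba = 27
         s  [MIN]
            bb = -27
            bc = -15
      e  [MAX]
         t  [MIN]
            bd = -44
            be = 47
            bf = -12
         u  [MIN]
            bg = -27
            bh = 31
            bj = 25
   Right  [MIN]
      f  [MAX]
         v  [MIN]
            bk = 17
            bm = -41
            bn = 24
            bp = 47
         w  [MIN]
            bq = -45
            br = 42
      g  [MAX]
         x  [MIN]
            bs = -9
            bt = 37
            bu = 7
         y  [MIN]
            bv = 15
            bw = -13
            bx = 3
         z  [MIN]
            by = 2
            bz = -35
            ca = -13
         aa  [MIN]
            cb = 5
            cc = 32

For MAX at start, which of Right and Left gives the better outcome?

Left

v (MIN): min(17, -41, 24, 47) = -41
w (MIN): min(-45, 42) = -45
f (MAX): max(-41, -45) = -41
x (MIN): min(-9, 37, 7) = -9
y (MIN): min(15, -13, 3) = -13
z (MIN): min(2, -35, -13) = -35
aa (MIN): min(5, 32) = 5
g (MAX): max(-9, -13, -35, 5) = 5
Right (MIN): min(-41, 5) = -41
h (MIN): min(36, 48) = 36
j (MIN): min(-43, -33, 39) = -43
a (MAX): max(36, -43) = 36
k (MIN): min(6, -10, 4) = -10
m (MIN): min(41, -21, 29) = -21
b (MAX): max(-10, -21) = -10
Left (MIN): min(36, -10) = -10
MAX prefers the higher value; Right=-41, Left=-10. Left is better since -10 > -41.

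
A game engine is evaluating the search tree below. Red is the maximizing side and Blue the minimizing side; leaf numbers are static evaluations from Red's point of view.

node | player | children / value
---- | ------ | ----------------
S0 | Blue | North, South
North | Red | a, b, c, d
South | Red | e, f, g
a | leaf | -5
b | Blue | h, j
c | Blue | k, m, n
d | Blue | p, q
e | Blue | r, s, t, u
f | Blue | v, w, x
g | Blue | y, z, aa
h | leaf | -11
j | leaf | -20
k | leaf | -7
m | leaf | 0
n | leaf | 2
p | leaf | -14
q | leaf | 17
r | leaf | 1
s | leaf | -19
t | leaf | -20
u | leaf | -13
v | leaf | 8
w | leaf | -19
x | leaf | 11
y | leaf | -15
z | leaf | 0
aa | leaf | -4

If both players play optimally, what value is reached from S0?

-15

b (Blue): min(-11, -20) = -20
c (Blue): min(-7, 0, 2) = -7
d (Blue): min(-14, 17) = -14
North (Red): max(-5, -20, -7, -14) = -5
e (Blue): min(1, -19, -20, -13) = -20
f (Blue): min(8, -19, 11) = -19
g (Blue): min(-15, 0, -4) = -15
South (Red): max(-20, -19, -15) = -15
S0 (Blue): min(-5, -15) = -15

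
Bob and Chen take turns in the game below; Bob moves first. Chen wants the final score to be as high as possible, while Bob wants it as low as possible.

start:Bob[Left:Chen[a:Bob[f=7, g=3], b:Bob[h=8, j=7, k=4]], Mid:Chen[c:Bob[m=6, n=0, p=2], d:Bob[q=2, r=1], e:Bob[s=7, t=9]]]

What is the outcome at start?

a (Bob): min(7, 3) = 3
b (Bob): min(8, 7, 4) = 4
Left (Chen): max(3, 4) = 4
c (Bob): min(6, 0, 2) = 0
d (Bob): min(2, 1) = 1
e (Bob): min(7, 9) = 7
Mid (Chen): max(0, 1, 7) = 7
start (Bob): min(4, 7) = 4

4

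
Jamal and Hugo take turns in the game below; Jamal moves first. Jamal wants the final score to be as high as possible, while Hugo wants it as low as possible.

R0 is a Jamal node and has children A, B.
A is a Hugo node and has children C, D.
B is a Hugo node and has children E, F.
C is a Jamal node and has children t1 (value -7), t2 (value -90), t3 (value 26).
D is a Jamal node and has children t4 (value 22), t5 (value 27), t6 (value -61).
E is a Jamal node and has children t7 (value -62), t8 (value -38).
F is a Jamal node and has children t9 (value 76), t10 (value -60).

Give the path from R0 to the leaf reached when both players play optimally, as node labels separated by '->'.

R0 -> A -> C -> t3

C (Jamal): max(-7, -90, 26) = 26
D (Jamal): max(22, 27, -61) = 27
A (Hugo): min(26, 27) = 26
E (Jamal): max(-62, -38) = -38
F (Jamal): max(76, -60) = 76
B (Hugo): min(-38, 76) = -38
R0 (Jamal): max(26, -38) = 26
At R0, Jamal picks A (highest: 26).
At A, Hugo picks C (lowest: 26).
At C, Jamal picks t3 (highest: 26).
Terminal value 26.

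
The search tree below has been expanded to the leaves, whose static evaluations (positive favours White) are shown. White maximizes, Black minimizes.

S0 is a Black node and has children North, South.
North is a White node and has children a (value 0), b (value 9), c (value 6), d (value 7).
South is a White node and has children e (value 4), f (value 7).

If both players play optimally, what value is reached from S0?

North (White): max(0, 9, 6, 7) = 9
South (White): max(4, 7) = 7
S0 (Black): min(9, 7) = 7

7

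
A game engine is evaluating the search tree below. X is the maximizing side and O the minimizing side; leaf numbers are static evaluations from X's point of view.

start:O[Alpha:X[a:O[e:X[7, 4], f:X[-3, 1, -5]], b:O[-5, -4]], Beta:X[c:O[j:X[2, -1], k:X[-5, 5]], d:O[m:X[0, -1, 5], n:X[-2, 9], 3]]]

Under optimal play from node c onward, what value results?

j (X): max(2, -1) = 2
k (X): max(-5, 5) = 5
c (O): min(2, 5) = 2

2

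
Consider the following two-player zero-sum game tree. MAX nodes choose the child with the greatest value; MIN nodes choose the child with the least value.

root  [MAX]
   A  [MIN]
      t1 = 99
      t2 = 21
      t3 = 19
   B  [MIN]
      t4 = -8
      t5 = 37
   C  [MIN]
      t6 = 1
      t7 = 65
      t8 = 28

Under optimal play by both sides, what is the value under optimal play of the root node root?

A (MIN): min(99, 21, 19) = 19
B (MIN): min(-8, 37) = -8
C (MIN): min(1, 65, 28) = 1
root (MAX): max(19, -8, 1) = 19

19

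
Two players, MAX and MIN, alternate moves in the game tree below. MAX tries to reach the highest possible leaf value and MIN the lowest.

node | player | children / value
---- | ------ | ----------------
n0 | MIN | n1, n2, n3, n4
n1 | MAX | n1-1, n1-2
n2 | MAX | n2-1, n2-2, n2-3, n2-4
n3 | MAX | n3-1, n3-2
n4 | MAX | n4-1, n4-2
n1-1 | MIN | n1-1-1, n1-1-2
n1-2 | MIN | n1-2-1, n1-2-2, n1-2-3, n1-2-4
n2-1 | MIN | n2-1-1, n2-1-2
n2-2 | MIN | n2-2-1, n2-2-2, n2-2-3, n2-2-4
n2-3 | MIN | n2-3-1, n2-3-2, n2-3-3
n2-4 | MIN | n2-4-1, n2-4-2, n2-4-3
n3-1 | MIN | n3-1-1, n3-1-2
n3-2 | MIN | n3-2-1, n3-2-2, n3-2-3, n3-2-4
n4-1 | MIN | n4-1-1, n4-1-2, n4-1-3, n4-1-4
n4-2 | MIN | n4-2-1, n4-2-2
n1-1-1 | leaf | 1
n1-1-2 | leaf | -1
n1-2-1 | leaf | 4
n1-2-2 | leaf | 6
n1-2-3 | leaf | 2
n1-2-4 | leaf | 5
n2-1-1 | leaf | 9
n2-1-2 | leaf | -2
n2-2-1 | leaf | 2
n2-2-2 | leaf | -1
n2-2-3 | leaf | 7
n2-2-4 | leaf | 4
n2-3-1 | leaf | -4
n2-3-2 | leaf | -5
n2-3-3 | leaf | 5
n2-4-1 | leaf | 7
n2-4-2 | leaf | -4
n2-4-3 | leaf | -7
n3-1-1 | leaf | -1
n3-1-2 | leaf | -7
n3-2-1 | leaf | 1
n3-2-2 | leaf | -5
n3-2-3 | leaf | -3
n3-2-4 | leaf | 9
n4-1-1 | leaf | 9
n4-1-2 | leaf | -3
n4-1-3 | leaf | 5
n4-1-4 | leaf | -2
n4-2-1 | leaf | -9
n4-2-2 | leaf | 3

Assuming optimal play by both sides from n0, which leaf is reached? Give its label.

n1-1 (MIN): min(1, -1) = -1
n1-2 (MIN): min(4, 6, 2, 5) = 2
n1 (MAX): max(-1, 2) = 2
n2-1 (MIN): min(9, -2) = -2
n2-2 (MIN): min(2, -1, 7, 4) = -1
n2-3 (MIN): min(-4, -5, 5) = -5
n2-4 (MIN): min(7, -4, -7) = -7
n2 (MAX): max(-2, -1, -5, -7) = -1
n3-1 (MIN): min(-1, -7) = -7
n3-2 (MIN): min(1, -5, -3, 9) = -5
n3 (MAX): max(-7, -5) = -5
n4-1 (MIN): min(9, -3, 5, -2) = -3
n4-2 (MIN): min(-9, 3) = -9
n4 (MAX): max(-3, -9) = -3
n0 (MIN): min(2, -1, -5, -3) = -5
At n0, MIN picks n3 (lowest: -5).
At n3, MAX picks n3-2 (highest: -5).
At n3-2, MIN picks n3-2-2 (lowest: -5).
Terminal value -5.

n3-2-2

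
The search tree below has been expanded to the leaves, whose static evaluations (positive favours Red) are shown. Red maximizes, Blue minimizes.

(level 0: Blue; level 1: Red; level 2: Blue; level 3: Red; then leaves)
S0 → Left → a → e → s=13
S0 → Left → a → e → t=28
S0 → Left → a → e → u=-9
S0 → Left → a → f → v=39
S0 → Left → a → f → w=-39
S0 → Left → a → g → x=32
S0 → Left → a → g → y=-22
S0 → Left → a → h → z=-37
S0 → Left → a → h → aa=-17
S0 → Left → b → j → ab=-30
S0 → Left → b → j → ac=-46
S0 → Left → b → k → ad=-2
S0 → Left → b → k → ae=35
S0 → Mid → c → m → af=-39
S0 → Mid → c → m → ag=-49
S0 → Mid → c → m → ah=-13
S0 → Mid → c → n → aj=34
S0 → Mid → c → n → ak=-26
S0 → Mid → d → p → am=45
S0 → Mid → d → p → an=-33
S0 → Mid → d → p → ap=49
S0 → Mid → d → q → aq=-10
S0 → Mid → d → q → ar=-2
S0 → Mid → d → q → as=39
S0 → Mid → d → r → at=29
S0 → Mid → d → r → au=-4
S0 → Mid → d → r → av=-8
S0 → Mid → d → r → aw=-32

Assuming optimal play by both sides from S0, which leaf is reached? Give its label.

aa

e (Red): max(13, 28, -9) = 28
f (Red): max(39, -39) = 39
g (Red): max(32, -22) = 32
h (Red): max(-37, -17) = -17
a (Blue): min(28, 39, 32, -17) = -17
j (Red): max(-30, -46) = -30
k (Red): max(-2, 35) = 35
b (Blue): min(-30, 35) = -30
Left (Red): max(-17, -30) = -17
m (Red): max(-39, -49, -13) = -13
n (Red): max(34, -26) = 34
c (Blue): min(-13, 34) = -13
p (Red): max(45, -33, 49) = 49
q (Red): max(-10, -2, 39) = 39
r (Red): max(29, -4, -8, -32) = 29
d (Blue): min(49, 39, 29) = 29
Mid (Red): max(-13, 29) = 29
S0 (Blue): min(-17, 29) = -17
At S0, Blue picks Left (lowest: -17).
At Left, Red picks a (highest: -17).
At a, Blue picks h (lowest: -17).
At h, Red picks aa (highest: -17).
Terminal value -17.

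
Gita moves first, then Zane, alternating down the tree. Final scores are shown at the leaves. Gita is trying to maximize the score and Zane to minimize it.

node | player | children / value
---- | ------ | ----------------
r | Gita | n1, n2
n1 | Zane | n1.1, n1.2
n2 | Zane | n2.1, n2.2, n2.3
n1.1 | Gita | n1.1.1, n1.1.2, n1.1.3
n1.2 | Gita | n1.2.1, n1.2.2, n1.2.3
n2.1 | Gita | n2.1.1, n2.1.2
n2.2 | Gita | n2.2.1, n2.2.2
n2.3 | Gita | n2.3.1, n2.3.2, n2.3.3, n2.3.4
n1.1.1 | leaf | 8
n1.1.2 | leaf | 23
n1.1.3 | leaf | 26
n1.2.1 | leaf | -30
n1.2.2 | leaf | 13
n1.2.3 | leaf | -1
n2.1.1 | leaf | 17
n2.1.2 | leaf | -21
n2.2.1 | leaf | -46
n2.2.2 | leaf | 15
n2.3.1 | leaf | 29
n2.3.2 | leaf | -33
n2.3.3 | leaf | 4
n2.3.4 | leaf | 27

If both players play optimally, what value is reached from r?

15

n1.1 (Gita): max(8, 23, 26) = 26
n1.2 (Gita): max(-30, 13, -1) = 13
n1 (Zane): min(26, 13) = 13
n2.1 (Gita): max(17, -21) = 17
n2.2 (Gita): max(-46, 15) = 15
n2.3 (Gita): max(29, -33, 4, 27) = 29
n2 (Zane): min(17, 15, 29) = 15
r (Gita): max(13, 15) = 15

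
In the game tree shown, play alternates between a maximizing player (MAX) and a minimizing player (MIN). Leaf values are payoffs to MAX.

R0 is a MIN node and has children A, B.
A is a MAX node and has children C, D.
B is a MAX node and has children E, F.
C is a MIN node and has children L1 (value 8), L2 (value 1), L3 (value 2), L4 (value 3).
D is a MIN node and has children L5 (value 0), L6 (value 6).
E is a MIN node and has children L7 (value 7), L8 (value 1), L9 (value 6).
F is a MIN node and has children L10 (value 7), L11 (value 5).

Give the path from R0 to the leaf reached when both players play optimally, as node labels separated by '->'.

R0 -> A -> C -> L2

C (MIN): min(8, 1, 2, 3) = 1
D (MIN): min(0, 6) = 0
A (MAX): max(1, 0) = 1
E (MIN): min(7, 1, 6) = 1
F (MIN): min(7, 5) = 5
B (MAX): max(1, 5) = 5
R0 (MIN): min(1, 5) = 1
At R0, MIN picks A (lowest: 1).
At A, MAX picks C (highest: 1).
At C, MIN picks L2 (lowest: 1).
Terminal value 1.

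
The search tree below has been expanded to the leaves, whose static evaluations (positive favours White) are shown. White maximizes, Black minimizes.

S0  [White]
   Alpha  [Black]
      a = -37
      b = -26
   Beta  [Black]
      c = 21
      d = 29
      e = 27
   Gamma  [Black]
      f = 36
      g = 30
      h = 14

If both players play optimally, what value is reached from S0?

Alpha (Black): min(-37, -26) = -37
Beta (Black): min(21, 29, 27) = 21
Gamma (Black): min(36, 30, 14) = 14
S0 (White): max(-37, 21, 14) = 21

21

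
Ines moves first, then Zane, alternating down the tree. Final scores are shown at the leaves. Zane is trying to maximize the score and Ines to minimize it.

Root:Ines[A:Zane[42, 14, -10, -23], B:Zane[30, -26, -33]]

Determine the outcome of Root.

30

A (Zane): max(42, 14, -10, -23) = 42
B (Zane): max(30, -26, -33) = 30
Root (Ines): min(42, 30) = 30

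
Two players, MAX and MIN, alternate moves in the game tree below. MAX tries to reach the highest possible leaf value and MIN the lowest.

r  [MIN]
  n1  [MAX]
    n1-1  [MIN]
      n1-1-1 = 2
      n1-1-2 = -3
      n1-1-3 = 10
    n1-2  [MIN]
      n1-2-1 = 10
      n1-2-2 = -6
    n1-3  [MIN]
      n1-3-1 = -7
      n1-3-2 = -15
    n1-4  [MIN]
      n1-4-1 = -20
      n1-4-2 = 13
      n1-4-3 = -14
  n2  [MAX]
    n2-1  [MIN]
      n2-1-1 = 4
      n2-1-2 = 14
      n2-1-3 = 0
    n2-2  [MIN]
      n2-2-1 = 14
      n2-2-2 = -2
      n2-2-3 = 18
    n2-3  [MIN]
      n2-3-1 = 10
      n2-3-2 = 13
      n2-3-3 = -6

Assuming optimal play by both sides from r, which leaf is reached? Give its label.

n1-1-2

n1-1 (MIN): min(2, -3, 10) = -3
n1-2 (MIN): min(10, -6) = -6
n1-3 (MIN): min(-7, -15) = -15
n1-4 (MIN): min(-20, 13, -14) = -20
n1 (MAX): max(-3, -6, -15, -20) = -3
n2-1 (MIN): min(4, 14, 0) = 0
n2-2 (MIN): min(14, -2, 18) = -2
n2-3 (MIN): min(10, 13, -6) = -6
n2 (MAX): max(0, -2, -6) = 0
r (MIN): min(-3, 0) = -3
At r, MIN picks n1 (lowest: -3).
At n1, MAX picks n1-1 (highest: -3).
At n1-1, MIN picks n1-1-2 (lowest: -3).
Terminal value -3.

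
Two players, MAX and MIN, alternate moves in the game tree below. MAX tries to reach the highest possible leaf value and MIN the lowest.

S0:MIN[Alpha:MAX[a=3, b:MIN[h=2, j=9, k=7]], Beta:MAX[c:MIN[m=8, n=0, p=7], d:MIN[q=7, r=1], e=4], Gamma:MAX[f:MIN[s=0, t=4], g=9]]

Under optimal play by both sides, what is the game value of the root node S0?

3

b (MIN): min(2, 9, 7) = 2
Alpha (MAX): max(3, 2) = 3
c (MIN): min(8, 0, 7) = 0
d (MIN): min(7, 1) = 1
Beta (MAX): max(0, 1, 4) = 4
f (MIN): min(0, 4) = 0
Gamma (MAX): max(0, 9) = 9
S0 (MIN): min(3, 4, 9) = 3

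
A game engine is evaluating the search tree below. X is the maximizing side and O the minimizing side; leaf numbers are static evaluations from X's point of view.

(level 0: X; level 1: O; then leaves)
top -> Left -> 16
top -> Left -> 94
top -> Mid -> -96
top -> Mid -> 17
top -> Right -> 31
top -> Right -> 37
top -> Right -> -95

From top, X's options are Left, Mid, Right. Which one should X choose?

Left (O): min(16, 94) = 16
Mid (O): min(-96, 17) = -96
Right (O): min(31, 37, -95) = -95
top (X): max(16, -96, -95) = 16
X at top wants the highest of {Left=16, Mid=-96, Right=-95}, so chooses Left.

Left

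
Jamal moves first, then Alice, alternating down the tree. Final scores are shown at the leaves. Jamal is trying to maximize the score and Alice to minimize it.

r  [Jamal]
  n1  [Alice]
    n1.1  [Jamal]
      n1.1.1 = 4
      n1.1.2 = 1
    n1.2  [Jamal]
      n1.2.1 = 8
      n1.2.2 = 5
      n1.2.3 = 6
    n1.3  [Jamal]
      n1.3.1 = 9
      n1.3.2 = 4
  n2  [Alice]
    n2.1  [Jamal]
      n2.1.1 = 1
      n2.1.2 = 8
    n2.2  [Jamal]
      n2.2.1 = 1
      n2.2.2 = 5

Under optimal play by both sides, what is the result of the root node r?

n1.1 (Jamal): max(4, 1) = 4
n1.2 (Jamal): max(8, 5, 6) = 8
n1.3 (Jamal): max(9, 4) = 9
n1 (Alice): min(4, 8, 9) = 4
n2.1 (Jamal): max(1, 8) = 8
n2.2 (Jamal): max(1, 5) = 5
n2 (Alice): min(8, 5) = 5
r (Jamal): max(4, 5) = 5

5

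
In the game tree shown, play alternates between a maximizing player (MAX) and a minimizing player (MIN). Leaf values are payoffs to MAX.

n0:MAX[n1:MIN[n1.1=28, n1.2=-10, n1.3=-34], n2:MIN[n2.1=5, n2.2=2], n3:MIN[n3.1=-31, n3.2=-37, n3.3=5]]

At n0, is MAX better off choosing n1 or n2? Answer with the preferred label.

n2

n1 (MIN): min(28, -10, -34) = -34
n2 (MIN): min(5, 2) = 2
MAX prefers the higher value; n1=-34, n2=2. n2 is better since 2 > -34.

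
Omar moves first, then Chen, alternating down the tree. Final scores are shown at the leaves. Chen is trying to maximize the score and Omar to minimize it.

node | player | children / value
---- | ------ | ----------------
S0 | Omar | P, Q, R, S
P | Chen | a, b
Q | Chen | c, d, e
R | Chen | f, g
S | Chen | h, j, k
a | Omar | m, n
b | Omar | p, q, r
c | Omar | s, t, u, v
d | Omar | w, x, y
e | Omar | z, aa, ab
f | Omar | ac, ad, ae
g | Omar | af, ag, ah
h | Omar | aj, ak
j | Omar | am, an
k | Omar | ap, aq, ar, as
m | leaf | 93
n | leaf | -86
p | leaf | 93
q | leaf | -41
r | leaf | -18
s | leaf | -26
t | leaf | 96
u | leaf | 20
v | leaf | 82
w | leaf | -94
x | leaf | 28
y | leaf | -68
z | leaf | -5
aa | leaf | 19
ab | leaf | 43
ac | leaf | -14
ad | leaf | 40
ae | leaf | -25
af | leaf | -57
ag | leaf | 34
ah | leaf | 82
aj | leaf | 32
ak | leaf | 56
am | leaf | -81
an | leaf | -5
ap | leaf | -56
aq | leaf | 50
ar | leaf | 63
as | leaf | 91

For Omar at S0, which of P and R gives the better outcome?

P

a (Omar): min(93, -86) = -86
b (Omar): min(93, -41, -18) = -41
P (Chen): max(-86, -41) = -41
f (Omar): min(-14, 40, -25) = -25
g (Omar): min(-57, 34, 82) = -57
R (Chen): max(-25, -57) = -25
Omar prefers the lower value; P=-41, R=-25. P is better since -41 < -25.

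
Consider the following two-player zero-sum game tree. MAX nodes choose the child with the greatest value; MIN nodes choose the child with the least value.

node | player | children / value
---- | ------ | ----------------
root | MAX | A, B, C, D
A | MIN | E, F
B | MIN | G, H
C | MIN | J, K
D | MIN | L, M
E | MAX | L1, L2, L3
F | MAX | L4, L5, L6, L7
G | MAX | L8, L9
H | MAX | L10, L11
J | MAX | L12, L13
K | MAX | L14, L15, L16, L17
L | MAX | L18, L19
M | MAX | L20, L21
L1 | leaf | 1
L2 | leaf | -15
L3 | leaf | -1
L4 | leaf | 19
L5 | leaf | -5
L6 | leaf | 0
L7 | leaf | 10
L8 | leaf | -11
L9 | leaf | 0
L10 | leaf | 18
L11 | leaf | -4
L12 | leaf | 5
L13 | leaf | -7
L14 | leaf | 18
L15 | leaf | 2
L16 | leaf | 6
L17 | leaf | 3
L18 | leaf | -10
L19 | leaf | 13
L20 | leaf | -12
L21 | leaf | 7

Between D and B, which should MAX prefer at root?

L (MAX): max(-10, 13) = 13
M (MAX): max(-12, 7) = 7
D (MIN): min(13, 7) = 7
G (MAX): max(-11, 0) = 0
H (MAX): max(18, -4) = 18
B (MIN): min(0, 18) = 0
MAX prefers the higher value; D=7, B=0. D is better since 7 > 0.

D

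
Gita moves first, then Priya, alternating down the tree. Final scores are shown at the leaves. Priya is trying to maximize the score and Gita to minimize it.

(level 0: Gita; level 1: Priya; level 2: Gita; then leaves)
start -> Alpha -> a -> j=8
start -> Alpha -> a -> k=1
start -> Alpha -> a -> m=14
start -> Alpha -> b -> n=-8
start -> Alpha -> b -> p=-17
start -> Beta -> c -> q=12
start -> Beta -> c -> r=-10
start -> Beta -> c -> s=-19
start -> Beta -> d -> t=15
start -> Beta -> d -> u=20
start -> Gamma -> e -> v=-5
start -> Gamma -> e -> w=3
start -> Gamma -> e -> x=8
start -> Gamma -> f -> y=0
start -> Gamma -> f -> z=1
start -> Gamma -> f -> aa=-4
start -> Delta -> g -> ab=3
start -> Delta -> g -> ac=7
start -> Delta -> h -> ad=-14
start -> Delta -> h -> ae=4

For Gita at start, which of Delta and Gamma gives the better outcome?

g (Gita): min(3, 7) = 3
h (Gita): min(-14, 4) = -14
Delta (Priya): max(3, -14) = 3
e (Gita): min(-5, 3, 8) = -5
f (Gita): min(0, 1, -4) = -4
Gamma (Priya): max(-5, -4) = -4
Gita prefers the lower value; Delta=3, Gamma=-4. Gamma is better since -4 < 3.

Gamma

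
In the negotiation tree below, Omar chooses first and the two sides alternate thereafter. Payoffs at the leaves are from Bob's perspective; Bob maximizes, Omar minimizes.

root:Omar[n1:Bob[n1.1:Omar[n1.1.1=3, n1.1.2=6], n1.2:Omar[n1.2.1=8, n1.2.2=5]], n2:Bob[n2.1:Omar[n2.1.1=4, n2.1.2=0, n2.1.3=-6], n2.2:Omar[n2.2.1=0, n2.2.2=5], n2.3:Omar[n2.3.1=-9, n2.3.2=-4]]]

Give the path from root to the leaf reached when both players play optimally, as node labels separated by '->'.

root -> n2 -> n2.2 -> n2.2.1

n1.1 (Omar): min(3, 6) = 3
n1.2 (Omar): min(8, 5) = 5
n1 (Bob): max(3, 5) = 5
n2.1 (Omar): min(4, 0, -6) = -6
n2.2 (Omar): min(0, 5) = 0
n2.3 (Omar): min(-9, -4) = -9
n2 (Bob): max(-6, 0, -9) = 0
root (Omar): min(5, 0) = 0
At root, Omar picks n2 (lowest: 0).
At n2, Bob picks n2.2 (highest: 0).
At n2.2, Omar picks n2.2.1 (lowest: 0).
Terminal value 0.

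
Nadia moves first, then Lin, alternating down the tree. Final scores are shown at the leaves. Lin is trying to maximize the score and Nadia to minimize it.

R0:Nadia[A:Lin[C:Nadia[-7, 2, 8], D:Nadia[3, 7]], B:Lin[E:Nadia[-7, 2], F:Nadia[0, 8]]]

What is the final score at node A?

C (Nadia): min(-7, 2, 8) = -7
D (Nadia): min(3, 7) = 3
A (Lin): max(-7, 3) = 3

3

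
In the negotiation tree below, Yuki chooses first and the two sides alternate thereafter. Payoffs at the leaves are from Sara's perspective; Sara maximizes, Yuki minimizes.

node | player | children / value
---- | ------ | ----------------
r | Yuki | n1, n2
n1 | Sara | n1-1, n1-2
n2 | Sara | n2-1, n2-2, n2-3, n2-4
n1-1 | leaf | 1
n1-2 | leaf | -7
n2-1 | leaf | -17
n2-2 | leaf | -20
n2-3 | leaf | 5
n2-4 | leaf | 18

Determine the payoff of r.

n1 (Sara): max(1, -7) = 1
n2 (Sara): max(-17, -20, 5, 18) = 18
r (Yuki): min(1, 18) = 1

1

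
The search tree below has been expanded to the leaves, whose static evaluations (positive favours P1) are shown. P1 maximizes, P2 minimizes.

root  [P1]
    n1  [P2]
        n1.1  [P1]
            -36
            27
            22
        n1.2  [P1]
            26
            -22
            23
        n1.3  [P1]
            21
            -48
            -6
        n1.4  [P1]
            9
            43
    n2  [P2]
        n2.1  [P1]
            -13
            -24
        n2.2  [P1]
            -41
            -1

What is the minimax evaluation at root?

n1.1 (P1): max(-36, 27, 22) = 27
n1.2 (P1): max(26, -22, 23) = 26
n1.3 (P1): max(21, -48, -6) = 21
n1.4 (P1): max(9, 43) = 43
n1 (P2): min(27, 26, 21, 43) = 21
n2.1 (P1): max(-13, -24) = -13
n2.2 (P1): max(-41, -1) = -1
n2 (P2): min(-13, -1) = -13
root (P1): max(21, -13) = 21

21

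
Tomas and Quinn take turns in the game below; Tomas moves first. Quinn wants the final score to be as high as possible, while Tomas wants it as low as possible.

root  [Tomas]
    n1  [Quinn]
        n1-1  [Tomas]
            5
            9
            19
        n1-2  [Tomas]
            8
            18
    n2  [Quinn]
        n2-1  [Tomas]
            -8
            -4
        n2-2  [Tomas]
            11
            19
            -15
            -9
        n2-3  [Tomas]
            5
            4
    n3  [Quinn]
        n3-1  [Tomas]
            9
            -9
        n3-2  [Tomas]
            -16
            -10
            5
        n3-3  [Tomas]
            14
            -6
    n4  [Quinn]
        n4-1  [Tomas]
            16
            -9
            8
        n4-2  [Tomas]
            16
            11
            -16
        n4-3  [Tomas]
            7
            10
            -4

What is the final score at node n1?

n1-1 (Tomas): min(5, 9, 19) = 5
n1-2 (Tomas): min(8, 18) = 8
n1 (Quinn): max(5, 8) = 8

8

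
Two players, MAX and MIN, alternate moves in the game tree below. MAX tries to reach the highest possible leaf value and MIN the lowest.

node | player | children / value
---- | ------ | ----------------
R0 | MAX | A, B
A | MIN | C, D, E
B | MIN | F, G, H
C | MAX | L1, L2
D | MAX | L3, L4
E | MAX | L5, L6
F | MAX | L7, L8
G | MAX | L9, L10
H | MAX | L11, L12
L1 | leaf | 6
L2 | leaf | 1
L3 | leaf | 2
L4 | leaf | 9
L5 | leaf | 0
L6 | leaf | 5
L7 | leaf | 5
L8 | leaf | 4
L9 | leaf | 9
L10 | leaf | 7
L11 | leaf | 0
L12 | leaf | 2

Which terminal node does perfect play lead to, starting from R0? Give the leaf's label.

C (MAX): max(6, 1) = 6
D (MAX): max(2, 9) = 9
E (MAX): max(0, 5) = 5
A (MIN): min(6, 9, 5) = 5
F (MAX): max(5, 4) = 5
G (MAX): max(9, 7) = 9
H (MAX): max(0, 2) = 2
B (MIN): min(5, 9, 2) = 2
R0 (MAX): max(5, 2) = 5
At R0, MAX picks A (highest: 5).
At A, MIN picks E (lowest: 5).
At E, MAX picks L6 (highest: 5).
Terminal value 5.

L6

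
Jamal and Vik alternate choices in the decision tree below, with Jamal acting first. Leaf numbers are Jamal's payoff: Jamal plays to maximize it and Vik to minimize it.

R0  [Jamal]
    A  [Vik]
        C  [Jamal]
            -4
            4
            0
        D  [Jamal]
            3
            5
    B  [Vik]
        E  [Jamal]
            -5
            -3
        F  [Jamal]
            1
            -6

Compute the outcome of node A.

C (Jamal): max(-4, 4, 0) = 4
D (Jamal): max(3, 5) = 5
A (Vik): min(4, 5) = 4

4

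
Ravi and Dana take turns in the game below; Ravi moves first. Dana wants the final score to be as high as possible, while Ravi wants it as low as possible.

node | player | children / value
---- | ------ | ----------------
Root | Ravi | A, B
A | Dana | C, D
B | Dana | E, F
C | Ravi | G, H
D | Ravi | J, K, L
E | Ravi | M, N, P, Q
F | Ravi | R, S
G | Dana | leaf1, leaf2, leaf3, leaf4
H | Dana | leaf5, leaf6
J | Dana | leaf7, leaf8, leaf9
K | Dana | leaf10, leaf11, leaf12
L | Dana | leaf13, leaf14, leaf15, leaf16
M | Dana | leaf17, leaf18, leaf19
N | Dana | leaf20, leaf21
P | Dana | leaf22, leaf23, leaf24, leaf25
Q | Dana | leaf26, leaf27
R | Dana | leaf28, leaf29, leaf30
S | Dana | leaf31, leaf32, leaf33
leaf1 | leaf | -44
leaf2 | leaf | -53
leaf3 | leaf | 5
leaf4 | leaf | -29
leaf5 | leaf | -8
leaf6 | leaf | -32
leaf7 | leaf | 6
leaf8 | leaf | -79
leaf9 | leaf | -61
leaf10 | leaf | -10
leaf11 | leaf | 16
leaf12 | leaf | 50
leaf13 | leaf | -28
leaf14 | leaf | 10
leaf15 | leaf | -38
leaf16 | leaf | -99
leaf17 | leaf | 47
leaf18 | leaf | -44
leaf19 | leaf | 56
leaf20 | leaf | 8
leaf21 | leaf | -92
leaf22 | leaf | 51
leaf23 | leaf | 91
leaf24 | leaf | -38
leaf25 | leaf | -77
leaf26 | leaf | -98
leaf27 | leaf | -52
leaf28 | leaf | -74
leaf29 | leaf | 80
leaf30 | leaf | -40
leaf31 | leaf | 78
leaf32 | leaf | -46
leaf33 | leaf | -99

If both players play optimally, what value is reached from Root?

G (Dana): max(-44, -53, 5, -29) = 5
H (Dana): max(-8, -32) = -8
C (Ravi): min(5, -8) = -8
J (Dana): max(6, -79, -61) = 6
K (Dana): max(-10, 16, 50) = 50
L (Dana): max(-28, 10, -38, -99) = 10
D (Ravi): min(6, 50, 10) = 6
A (Dana): max(-8, 6) = 6
M (Dana): max(47, -44, 56) = 56
N (Dana): max(8, -92) = 8
P (Dana): max(51, 91, -38, -77) = 91
Q (Dana): max(-98, -52) = -52
E (Ravi): min(56, 8, 91, -52) = -52
R (Dana): max(-74, 80, -40) = 80
S (Dana): max(78, -46, -99) = 78
F (Ravi): min(80, 78) = 78
B (Dana): max(-52, 78) = 78
Root (Ravi): min(6, 78) = 6

6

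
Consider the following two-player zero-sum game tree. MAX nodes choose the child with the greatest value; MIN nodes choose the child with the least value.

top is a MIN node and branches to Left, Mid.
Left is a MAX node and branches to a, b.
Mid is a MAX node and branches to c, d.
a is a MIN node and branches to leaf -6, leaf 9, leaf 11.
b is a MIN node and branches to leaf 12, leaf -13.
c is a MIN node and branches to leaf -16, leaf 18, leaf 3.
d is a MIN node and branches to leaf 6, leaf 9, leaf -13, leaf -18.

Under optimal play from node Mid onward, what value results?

-16

c (MIN): min(-16, 18, 3) = -16
d (MIN): min(6, 9, -13, -18) = -18
Mid (MAX): max(-16, -18) = -16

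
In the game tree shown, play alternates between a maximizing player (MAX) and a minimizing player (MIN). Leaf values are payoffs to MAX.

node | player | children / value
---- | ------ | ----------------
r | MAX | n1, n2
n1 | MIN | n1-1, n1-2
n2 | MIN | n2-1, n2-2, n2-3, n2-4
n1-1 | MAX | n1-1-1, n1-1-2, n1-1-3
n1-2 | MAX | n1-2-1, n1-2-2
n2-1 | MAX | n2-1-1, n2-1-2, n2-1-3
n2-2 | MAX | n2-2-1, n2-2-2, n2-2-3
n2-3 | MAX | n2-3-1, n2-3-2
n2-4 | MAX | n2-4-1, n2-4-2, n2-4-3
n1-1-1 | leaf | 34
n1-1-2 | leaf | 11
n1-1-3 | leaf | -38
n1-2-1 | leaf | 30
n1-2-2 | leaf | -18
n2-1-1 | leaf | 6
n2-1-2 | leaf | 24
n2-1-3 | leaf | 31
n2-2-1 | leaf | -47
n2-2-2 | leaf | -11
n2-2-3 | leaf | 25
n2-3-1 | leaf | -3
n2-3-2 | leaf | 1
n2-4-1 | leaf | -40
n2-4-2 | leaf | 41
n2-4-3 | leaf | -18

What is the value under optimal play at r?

n1-1 (MAX): max(34, 11, -38) = 34
n1-2 (MAX): max(30, -18) = 30
n1 (MIN): min(34, 30) = 30
n2-1 (MAX): max(6, 24, 31) = 31
n2-2 (MAX): max(-47, -11, 25) = 25
n2-3 (MAX): max(-3, 1) = 1
n2-4 (MAX): max(-40, 41, -18) = 41
n2 (MIN): min(31, 25, 1, 41) = 1
r (MAX): max(30, 1) = 30

30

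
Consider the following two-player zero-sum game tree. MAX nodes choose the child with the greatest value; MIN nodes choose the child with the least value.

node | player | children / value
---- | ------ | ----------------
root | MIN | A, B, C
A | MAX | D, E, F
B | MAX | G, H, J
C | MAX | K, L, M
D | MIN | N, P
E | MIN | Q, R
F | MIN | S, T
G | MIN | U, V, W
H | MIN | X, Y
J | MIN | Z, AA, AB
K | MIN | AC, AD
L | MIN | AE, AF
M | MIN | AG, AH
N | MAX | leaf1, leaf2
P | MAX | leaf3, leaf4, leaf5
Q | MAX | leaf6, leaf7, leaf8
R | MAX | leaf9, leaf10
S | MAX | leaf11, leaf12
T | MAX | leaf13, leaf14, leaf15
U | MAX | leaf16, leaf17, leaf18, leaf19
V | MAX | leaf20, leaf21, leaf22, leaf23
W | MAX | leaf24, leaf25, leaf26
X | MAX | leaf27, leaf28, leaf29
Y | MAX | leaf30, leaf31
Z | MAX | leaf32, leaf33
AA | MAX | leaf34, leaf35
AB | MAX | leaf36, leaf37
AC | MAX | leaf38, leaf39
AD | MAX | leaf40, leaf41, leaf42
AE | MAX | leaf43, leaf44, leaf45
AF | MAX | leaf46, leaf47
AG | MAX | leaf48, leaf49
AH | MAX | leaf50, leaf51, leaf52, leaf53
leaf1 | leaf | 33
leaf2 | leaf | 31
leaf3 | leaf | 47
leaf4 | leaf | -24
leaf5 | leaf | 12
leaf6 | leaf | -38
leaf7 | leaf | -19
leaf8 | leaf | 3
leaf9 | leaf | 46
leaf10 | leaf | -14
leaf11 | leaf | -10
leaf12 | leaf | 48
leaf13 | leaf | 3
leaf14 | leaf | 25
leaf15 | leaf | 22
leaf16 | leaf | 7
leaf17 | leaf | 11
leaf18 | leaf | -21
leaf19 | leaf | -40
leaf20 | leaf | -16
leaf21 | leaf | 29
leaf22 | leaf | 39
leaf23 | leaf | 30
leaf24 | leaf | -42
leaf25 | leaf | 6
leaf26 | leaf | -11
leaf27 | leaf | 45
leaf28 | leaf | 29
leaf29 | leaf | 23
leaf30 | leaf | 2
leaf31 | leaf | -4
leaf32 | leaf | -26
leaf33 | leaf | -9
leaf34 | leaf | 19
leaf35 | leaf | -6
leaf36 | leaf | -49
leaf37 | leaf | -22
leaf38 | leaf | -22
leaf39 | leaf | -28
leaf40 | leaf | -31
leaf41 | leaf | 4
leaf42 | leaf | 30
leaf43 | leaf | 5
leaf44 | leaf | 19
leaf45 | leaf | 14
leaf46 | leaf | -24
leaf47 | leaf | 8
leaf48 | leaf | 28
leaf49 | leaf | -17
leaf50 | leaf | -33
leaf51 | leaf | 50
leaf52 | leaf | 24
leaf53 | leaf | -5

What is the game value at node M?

28

AG (MAX): max(28, -17) = 28
AH (MAX): max(-33, 50, 24, -5) = 50
M (MIN): min(28, 50) = 28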